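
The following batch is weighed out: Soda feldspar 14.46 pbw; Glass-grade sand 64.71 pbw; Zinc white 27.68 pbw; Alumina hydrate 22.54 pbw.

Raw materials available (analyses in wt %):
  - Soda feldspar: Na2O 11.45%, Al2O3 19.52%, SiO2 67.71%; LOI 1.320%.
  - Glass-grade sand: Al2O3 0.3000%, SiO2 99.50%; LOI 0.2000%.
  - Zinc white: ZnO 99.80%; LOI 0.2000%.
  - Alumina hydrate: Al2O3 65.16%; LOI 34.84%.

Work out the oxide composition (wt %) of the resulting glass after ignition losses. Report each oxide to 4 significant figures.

Glass mass = 121.2 pbw (batch 129.4 − LOI 8.229).
Composition: Na2O 1.366%, Al2O3 14.61%, SiO2 61.22%, ZnO 22.80%

In-progress results are shown rounded to four significant figures in the printout — the whole derivation runs at full float precision from start to finish; every reported result is rounded once only; all derived quantities, which include yield, LOI, the totals, net glass mass, the four compositions, are computed in full precision, exactly as printed in question or answer, from the weighed amounts for 121.2 pbw of glass.
Per-oxide mass from batch:
  Na2O: 14.46·0.1145 = 1.656 pbw
  Al2O3: 14.46·0.1952 + 64.71·0.003000 + 22.54·0.6516 = 17.70 pbw
  SiO2: 14.46·0.6771 + 64.71·0.9950 = 74.18 pbw
  ZnO: 27.68·0.9980 = 27.62 pbw
LOI: 14.46·0.01320 + 64.71·0.002000 + 27.68·0.002000 + 22.54·0.3484 = 8.229 pbw
Net of LOI, the glass mass = 129.4 − 8.229 = 121.2 pbw (matching Σ of the oxides)
percent share: oxide ÷ glass, ×100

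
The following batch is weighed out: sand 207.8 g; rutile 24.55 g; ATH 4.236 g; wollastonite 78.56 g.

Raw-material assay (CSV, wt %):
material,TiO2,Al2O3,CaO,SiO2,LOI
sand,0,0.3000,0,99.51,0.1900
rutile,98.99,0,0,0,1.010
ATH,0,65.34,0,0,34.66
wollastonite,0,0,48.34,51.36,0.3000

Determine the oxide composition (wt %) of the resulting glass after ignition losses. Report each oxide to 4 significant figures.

Glass mass = 312.8 g (batch 315.1 − LOI 2.347).
Composition: TiO2 7.769%, Al2O3 1.084%, CaO 12.14%, SiO2 79.01%

Rounding to four significant digits extends to every in-between result as printed; each numeric step carries full precision through the solve; exactly one rounding lands on each reported number. All derived quantities are carried in full float precision (the totals, glass mass, the yield, the four compositions, ignition loss) using the weight values on 312.8 g of glass exactly as shown in the question or the answer.
What the batch supplies per oxide:
  TiO2: 24.55·0.9899 = 24.30 g
  Al2O3: 207.8·0.003000 + 4.236·0.6534 = 3.391 g
  CaO: 78.56·0.4834 = 37.98 g
  SiO2: 207.8·0.9951 + 78.56·0.5136 = 247.1 g
LOI: 207.8·0.001900 + 24.55·0.01010 + 4.236·0.3466 + 78.56·0.003000 = 2.347 g
Resulting glass, batch − LOI: 315.1 − 2.347 = 312.8 g (consistent with Σ oxide mass)
oxide / glass × 100 gives the wt %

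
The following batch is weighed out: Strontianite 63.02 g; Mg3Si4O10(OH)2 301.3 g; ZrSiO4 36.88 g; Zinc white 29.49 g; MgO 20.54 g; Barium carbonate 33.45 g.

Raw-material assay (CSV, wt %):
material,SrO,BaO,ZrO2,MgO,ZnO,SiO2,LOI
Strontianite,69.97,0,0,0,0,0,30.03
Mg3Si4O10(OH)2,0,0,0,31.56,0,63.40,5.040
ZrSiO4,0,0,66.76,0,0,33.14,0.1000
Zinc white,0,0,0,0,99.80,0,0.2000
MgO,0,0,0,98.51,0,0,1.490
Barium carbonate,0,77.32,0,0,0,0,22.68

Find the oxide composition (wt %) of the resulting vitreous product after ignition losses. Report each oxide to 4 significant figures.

Glass mass = 442.6 g (batch 484.7 − LOI 42.10).
Composition: SrO 9.963%, BaO 5.844%, ZrO2 5.563%, MgO 26.06%, ZnO 6.650%, SiO2 45.92%

Exact precision is carried from start to finish. Rounding to four significant figures applies to each intermediate as printed — every reported value receives exactly one rounding. Derived quantities are recomputed starting from the weights on 442.6 g of glass at full float precision (six oxide percentages, the totals, glass mass, yield, LOI) as given in the question or the answer.
What the batch supplies per oxide:
  SrO: 63.02·0.6997 = 44.10 g
  BaO: 33.45·0.7732 = 25.86 g
  ZrO2: 36.88·0.6676 = 24.62 g
  MgO: 301.3·0.3156 + 20.54·0.9851 = 115.3 g
  ZnO: 29.49·0.9980 = 29.43 g
  SiO2: 301.3·0.6340 + 36.88·0.3314 = 203.2 g
LOI: 63.02·0.3003 + 301.3·0.05040 + 36.88·0.001000 + 29.49·0.002000 + 20.54·0.01490 + 33.45·0.2268 = 42.10 g
Glass mass = batch − LOI = 484.7 − 42.10 = 442.6 g (equal to the oxide-mass sum)
each wt % is 100 × oxide ÷ glass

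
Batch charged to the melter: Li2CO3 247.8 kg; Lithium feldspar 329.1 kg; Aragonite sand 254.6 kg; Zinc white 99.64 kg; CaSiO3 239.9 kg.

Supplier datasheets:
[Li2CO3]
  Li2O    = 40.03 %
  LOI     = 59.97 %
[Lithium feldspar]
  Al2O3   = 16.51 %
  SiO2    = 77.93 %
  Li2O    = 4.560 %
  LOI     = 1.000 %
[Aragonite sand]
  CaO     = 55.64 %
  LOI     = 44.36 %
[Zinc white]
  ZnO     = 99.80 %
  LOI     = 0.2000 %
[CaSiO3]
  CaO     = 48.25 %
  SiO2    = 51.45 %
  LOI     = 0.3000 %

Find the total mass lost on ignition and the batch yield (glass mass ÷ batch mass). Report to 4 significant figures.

Full precision is kept from start to finish — mid-chain values appear (rounded to 4 significant digits) when written out. Every reported number is rounded once only. Derived quantities, including the totals, the five compositions, glass mass, yield, ignition loss, are computed from the weighed amounts for 905.3 kg of glass at full float precision as given in question or answer.
Ignition loss by material:
  Li2CO3: 247.8 × 0.5997 = 148.6 kg
  Lithium feldspar: 329.1 × 0.01000 = 3.291 kg
  Aragonite sand: 254.6 × 0.4436 = 112.9 kg
  Zinc white: 99.64 × 0.002000 = 0.1993 kg
  CaSiO3: 239.9 × 0.003000 = 0.7197 kg
Total LOI = 265.8 kg
Glass = batch − LOI = 1171 − 265.8 = 905.3 kg

LOI loss = 265.8 kg; glass = 905.3 kg; yield = 77.31%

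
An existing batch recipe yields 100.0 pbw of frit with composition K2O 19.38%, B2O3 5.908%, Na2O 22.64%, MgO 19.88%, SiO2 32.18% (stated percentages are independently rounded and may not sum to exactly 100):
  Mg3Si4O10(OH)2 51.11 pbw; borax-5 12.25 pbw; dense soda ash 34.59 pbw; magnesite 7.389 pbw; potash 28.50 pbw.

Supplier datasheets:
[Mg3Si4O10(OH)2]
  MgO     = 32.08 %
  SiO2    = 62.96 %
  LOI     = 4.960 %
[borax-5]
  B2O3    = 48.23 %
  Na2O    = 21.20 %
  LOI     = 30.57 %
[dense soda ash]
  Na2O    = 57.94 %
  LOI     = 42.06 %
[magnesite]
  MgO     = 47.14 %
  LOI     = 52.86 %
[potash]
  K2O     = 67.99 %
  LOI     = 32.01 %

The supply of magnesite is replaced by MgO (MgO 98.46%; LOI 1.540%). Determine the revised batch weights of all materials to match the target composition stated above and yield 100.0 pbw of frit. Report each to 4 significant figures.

The working math runs at full float precision at every stage; working values are shown rounded to 4 significant figures in the printout. Each reported value takes a single rounding. Derived quantities are computed in full float precision (the totals, the five compositions, ignition loss, net glass mass, yield) starting from the weights per 100.0 pbw of glass exactly as shown in the problem or answer text.
Target oxide masses per 100.0 pbw frit:
  K2O: 19.38% × 100.0 = 19.38 pbw
  B2O3: 5.908% × 100.0 = 5.908 pbw
  Na2O: 22.64% × 100.0 = 22.64 pbw
  MgO: 19.88% × 100.0 = 19.88 pbw
  SiO2: 32.18% × 100.0 = 32.18 pbw
Mass-balance tally per oxide from the weights as reported, versus the basis set out (sums match the target masses modulo rounding of the values):
  K2O: 28.50·0.6799 = 19.38 pbw (target 19.38 pbw)
  B2O3: 12.25·0.4823 = 5.908 pbw (target 5.908 pbw)
  Na2O: 12.25·0.2120 + 34.59·0.5794 = 22.64 pbw (target 22.64 pbw)
  MgO: 51.11·0.3208 + 3.538·0.9846 = 19.88 pbw (target 19.88 pbw)
  SiO2: 51.11·0.6296 = 32.18 pbw (target 32.18 pbw)
Consistency of the glass mass: net batch after ignition = 99.98 pbw (summing oxide targets gives 99.99 pbw; against the stated basis, 100.0 pbw — rounding explains the deltas).
Batch grand total — Σ batch = 130.0 pbw; ignition loss, Σ(batch × LOI) = 30.01 pbw; yield = glass ÷ total batch = 76.92%.

Revised batch per 100.0 pbw frit:
  Mg3Si4O10(OH)2: 51.11 pbw
  borax-5: 12.25 pbw
  dense soda ash: 34.59 pbw
  MgO: 3.538 pbw
  potash: 28.50 pbw
Total batch = 130.0 pbw; LOI loss = 30.01 pbw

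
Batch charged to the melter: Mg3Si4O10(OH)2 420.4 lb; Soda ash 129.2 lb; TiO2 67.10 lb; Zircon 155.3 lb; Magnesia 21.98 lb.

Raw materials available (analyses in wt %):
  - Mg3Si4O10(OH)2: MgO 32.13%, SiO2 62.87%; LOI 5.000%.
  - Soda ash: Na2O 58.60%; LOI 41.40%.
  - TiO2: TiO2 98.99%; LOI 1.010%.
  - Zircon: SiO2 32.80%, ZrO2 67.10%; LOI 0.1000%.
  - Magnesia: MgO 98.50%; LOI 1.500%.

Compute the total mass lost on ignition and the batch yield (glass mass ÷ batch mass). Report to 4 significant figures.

All internal work holds exact precision at all times. Mid-chain values are printed rounded to four significant figures on the page. Exactly one rounding lands on every reported number — all derived quantities, including totals, five oxide percentages, net glass mass, yield, ignition loss, are recomputed using the weight values for 718.3 lb of glass at full precision, exactly as shown in either problem or answer.
Loss on ignition, line by line:
  Mg3Si4O10(OH)2: 420.4 × 0.05000 = 21.02 lb
  Soda ash: 129.2 × 0.4140 = 53.49 lb
  TiO2: 67.10 × 0.01010 = 0.6777 lb
  Zircon: 155.3 × 0.001000 = 0.1553 lb
  Magnesia: 21.98 × 0.01500 = 0.3297 lb
Total LOI = 75.67 lb
Glass = batch − LOI = 794.0 − 75.67 = 718.3 lb

LOI loss = 75.67 lb; glass = 718.3 lb; yield = 90.47%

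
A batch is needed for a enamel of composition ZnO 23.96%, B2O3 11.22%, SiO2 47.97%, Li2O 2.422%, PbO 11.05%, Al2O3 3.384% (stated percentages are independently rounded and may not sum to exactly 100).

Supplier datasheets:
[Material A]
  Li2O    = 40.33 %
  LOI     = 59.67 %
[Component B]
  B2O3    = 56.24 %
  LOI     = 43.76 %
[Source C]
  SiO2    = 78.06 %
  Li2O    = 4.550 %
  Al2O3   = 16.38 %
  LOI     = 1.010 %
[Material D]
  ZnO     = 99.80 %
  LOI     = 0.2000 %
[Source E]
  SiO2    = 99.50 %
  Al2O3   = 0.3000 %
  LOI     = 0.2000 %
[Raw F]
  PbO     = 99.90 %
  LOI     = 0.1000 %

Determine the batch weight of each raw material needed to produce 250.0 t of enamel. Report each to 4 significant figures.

Batch per 250.0 t enamel:
  Material A: 9.354 t
  Component B: 49.88 t
  Source C: 50.16 t
  Material D: 60.02 t
  Source E: 81.17 t
  Raw F: 27.65 t
Total batch = 278.2 t; LOI loss = 28.23 t; yield = 89.86%

Each numeric step keeps exact precision at all times. Mid-chain values appear, rounded to four significant digits, on the page. Each reported value includes exactly one rounding — all derived quantities (totals, LOI, the six compositions, glass mass, yield) are computed in exact precision starting from the weights per 250.0 t of glass, precisely as stated by the problem or the answer.
Oxide mass targets, per 250.0 t enamel:
  ZnO: 23.96% × 250.0 = 59.90 t
  B2O3: 11.22% × 250.0 = 28.05 t
  SiO2: 47.97% × 250.0 = 119.9 t
  Li2O: 2.422% × 250.0 = 6.055 t
  PbO: 11.05% × 250.0 = 27.62 t
  Al2O3: 3.384% × 250.0 = 8.460 t
Mass-balance tally per oxide on the weights just shown, under the basis named above (sums match the target masses modulo rounding of the values):
  ZnO: 60.02·0.9980 = 59.90 t (target 59.90 t)
  B2O3: 49.88·0.5624 = 28.05 t (target 28.05 t)
  SiO2: 50.16·0.7806 + 81.17·0.9950 = 119.9 t (target 119.9 t)
  Li2O: 9.354·0.4033 + 50.16·0.04550 = 6.055 t (target 6.055 t)
  PbO: 27.65·0.9990 = 27.62 t (target 27.62 t)
  Al2O3: 50.16·0.1638 + 81.17·0.003000 = 8.460 t (target 8.460 t)
The glass-mass cross-check: whole batch net of LOI = 250.0 t (the targets, summed, come to 250.0 t; with the basis standing at 250.0 t — any gap is answer rounding).
Batch grand total — Σ batch = 278.2 t; loss to ignition Σ batch·LOI = 28.23 t; yield, glass over the total, = 89.86%.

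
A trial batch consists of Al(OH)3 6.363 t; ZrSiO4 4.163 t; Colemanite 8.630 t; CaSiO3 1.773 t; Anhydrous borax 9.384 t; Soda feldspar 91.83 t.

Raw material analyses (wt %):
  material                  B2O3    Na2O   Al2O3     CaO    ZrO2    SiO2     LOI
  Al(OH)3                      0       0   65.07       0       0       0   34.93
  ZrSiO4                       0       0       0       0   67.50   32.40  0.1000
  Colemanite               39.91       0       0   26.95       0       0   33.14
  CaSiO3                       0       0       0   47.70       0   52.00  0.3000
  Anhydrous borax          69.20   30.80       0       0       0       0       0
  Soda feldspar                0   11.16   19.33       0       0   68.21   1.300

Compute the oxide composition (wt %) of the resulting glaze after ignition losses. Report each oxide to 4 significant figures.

Glass mass = 115.9 t (batch 122.1 − LOI 6.286).
Composition: B2O3 8.578%, Na2O 11.34%, Al2O3 18.89%, CaO 2.737%, ZrO2 2.425%, SiO2 56.02%

Intermediates are shown (rounded to four significant digits) in the working; each numeric step runs at full float precision through every step; every reported number carries a single rounding — all derived quantities (yield, totals, LOI, six oxide percentages, glass mass) are carried using the weight values per 115.9 t of glass in full float precision, exactly as shown in the problem or answer text.
Oxide masses out of the charge:
  B2O3: 8.630·0.3991 + 9.384·0.6920 = 9.938 t
  Na2O: 9.384·0.3080 + 91.83·0.1116 = 13.14 t
  Al2O3: 6.363·0.6507 + 91.83·0.1933 = 21.89 t
  CaO: 8.630·0.2695 + 1.773·0.4770 = 3.172 t
  ZrO2: 4.163·0.6750 = 2.810 t
  SiO2: 4.163·0.3240 + 1.773·0.5200 + 91.83·0.6821 = 64.91 t
LOI: 6.363·0.3493 + 4.163·0.001000 + 8.630·0.3314 + 1.773·0.003000 + 91.83·0.01300 = 6.286 t
Net of LOI, the glass mass = 122.1 − 6.286 = 115.9 t (equal to the oxide-mass sum)
oxide / glass × 100 gives the wt %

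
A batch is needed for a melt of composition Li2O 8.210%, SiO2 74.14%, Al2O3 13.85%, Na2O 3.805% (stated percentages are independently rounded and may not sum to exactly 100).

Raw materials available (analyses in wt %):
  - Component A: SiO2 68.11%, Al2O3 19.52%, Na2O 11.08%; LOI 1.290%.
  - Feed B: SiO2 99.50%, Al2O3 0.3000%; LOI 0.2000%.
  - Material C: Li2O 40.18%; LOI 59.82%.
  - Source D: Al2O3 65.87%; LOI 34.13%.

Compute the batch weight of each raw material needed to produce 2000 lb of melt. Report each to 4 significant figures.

Batch per 2000 lb melt:
  Component A: 686.8 lb
  Feed B: 1020 lb
  Material C: 408.7 lb
  Source D: 212.3 lb
Total batch = 2328 lb; LOI loss = 327.8 lb; yield = 85.92%

Exact precision is carried through the solve; working values appear, with 4-significant-digit rounding, when written out; exactly one rounding lands on every reported result — derived quantities (the totals, glass mass, LOI, yield, the four compositions) are carried from the weighed amounts per 2000 lb of glass in full precision, as they appear in the problem or answer text.
Target masses of each oxide per 2000 lb melt:
  Li2O: 8.210% × 2000 = 164.2 lb
  SiO2: 74.14% × 2000 = 1483 lb
  Al2O3: 13.85% × 2000 = 277.0 lb
  Na2O: 3.805% × 2000 = 76.10 lb
Per-oxide balance check using the reported weights, at the basis given (every target is met by its sum given rounding of the digits):
  Li2O: 408.7·0.4018 = 164.2 lb (target 164.2 lb)
  SiO2: 686.8·0.6811 + 1020·0.9950 = 1483 lb (target 1483 lb)
  Al2O3: 686.8·0.1952 + 1020·0.003000 + 212.3·0.6587 = 277.0 lb (target 277.0 lb)
  Na2O: 686.8·0.1108 = 76.10 lb (target 76.10 lb)
Consistency of the glass mass: batch total minus LOI = 2000 lb (oxide target masses add up to 2000 lb; versus the stated basis of 2000 lb — rounding explains the deltas).
Total batch = Σ batch = 2328 lb; loss to ignition Σ batch·LOI = 327.8 lb; yield: glass divided by total = 85.92%.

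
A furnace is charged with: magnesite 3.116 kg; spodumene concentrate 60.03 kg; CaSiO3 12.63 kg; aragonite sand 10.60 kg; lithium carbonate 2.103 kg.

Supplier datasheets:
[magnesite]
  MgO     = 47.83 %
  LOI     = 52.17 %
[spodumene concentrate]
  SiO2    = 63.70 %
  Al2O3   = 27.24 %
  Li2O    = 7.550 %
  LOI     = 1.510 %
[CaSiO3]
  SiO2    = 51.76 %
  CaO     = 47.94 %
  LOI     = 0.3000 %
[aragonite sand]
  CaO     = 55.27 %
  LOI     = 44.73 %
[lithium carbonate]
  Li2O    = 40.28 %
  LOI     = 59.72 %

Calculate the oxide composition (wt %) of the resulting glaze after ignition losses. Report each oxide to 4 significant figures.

Glass mass = 79.91 kg (batch 88.48 − LOI 8.567).
Composition: SiO2 56.03%, CaO 14.91%, Al2O3 20.46%, MgO 1.865%, Li2O 6.732%

The intermediate values are shown rounded to 4 significant digits at each printed step — the working math maintains full precision all the way through — each reported figure is rounded once only. All derived quantities (the yield, the totals, ignition loss, the five compositions, net glass mass) are computed in exact precision using the weight values on 79.91 kg of glass, as given in problem or answer.
Per-oxide mass from batch:
  SiO2: 60.03·0.6370 + 12.63·0.5176 = 44.78 kg
  CaO: 12.63·0.4794 + 10.60·0.5527 = 11.91 kg
  Al2O3: 60.03·0.2724 = 16.35 kg
  MgO: 3.116·0.4783 = 1.490 kg
  Li2O: 60.03·0.07550 + 2.103·0.4028 = 5.379 kg
LOI: 3.116·0.5217 + 60.03·0.01510 + 12.63·0.003000 + 10.60·0.4473 + 2.103·0.5972 = 8.567 kg
Net of LOI, the glass mass = 88.48 − 8.567 = 79.91 kg (matching Σ of the oxides)
wt %: oxide over glass, times 100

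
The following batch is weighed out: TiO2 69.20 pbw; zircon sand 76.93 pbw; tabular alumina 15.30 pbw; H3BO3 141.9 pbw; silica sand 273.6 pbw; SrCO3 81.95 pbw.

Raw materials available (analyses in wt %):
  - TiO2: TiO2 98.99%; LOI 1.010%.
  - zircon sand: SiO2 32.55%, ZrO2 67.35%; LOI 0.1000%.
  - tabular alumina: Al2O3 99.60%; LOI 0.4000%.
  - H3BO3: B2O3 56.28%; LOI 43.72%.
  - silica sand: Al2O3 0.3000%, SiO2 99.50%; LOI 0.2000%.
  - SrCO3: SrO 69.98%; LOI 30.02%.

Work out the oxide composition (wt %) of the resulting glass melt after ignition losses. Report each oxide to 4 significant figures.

Working values are rounded to 4 significant figures when quoted; each numeric step maintains exact precision in every operation — a single rounding yields every reported number — all derived quantities, which include LOI, net glass mass, the totals, six oxide percentages, the yield, are computed in full precision, as set out in question or answer, from the weighed amounts for 570.9 pbw of glass.
Per-oxide mass from batch:
  SrO: 81.95·0.6998 = 57.35 pbw
  B2O3: 141.9·0.5628 = 79.86 pbw
  Al2O3: 15.30·0.9960 + 273.6·0.003000 = 16.06 pbw
  TiO2: 69.20·0.9899 = 68.50 pbw
  SiO2: 76.93·0.3255 + 273.6·0.9950 = 297.3 pbw
  ZrO2: 76.93·0.6735 = 51.81 pbw
LOI: 69.20·0.01010 + 76.93·0.001000 + 15.30·0.004000 + 141.9·0.4372 + 273.6·0.002000 + 81.95·0.3002 = 88.02 pbw
Resulting glass, batch − LOI: 658.9 − 88.02 = 570.9 pbw (the oxide masses sum to this)
each wt % is 100 × oxide ÷ glass

Glass mass = 570.9 pbw (batch 658.9 − LOI 88.02).
Composition: SrO 10.05%, B2O3 13.99%, Al2O3 2.813%, TiO2 12.00%, SiO2 52.07%, ZrO2 9.076%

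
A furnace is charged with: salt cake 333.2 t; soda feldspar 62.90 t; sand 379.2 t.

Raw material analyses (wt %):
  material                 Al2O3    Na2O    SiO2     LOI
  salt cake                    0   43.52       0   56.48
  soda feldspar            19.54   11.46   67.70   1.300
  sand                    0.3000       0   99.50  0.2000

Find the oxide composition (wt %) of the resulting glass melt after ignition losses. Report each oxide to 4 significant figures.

Working values are printed rounded to four significant figures alongside each step — every computation runs at full precision through the solve — every reported result is rounded just once — all derived quantities are re-derived at full precision (the totals, the yield, LOI, three oxide percentages, glass mass) starting from the weights on 585.5 t of glass as quoted within problem or answer.
Per-oxide mass from batch:
  Al2O3: 62.90·0.1954 + 379.2·0.003000 = 13.43 t
  Na2O: 333.2·0.4352 + 62.90·0.1146 = 152.2 t
  SiO2: 62.90·0.6770 + 379.2·0.9950 = 419.9 t
LOI: 333.2·0.5648 + 62.90·0.01300 + 379.2·0.002000 = 189.8 t
batch − LOI leaves glass = 775.3 − 189.8 = 585.5 t (matching Σ of the oxides)
wt % = oxide mass / glass mass × 100

Glass mass = 585.5 t (batch 775.3 − LOI 189.8).
Composition: Al2O3 2.293%, Na2O 26.00%, SiO2 71.71%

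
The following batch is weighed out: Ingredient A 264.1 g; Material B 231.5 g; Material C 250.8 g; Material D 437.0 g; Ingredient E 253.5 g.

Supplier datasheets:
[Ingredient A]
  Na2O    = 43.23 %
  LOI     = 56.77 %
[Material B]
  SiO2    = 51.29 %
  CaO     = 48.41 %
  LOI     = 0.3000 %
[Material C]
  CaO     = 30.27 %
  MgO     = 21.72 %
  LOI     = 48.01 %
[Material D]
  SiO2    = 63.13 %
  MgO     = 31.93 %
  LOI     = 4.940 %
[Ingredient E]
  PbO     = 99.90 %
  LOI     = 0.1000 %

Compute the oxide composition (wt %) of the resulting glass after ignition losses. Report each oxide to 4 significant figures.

All arithmetic keeps full float precision through the solve; working values are printed rounded to 4 significant digits on the page; every reported result is rounded once only; derived quantities, which include five oxide percentages, the yield, the totals, ignition loss, net glass mass, are re-derived at full float precision, precisely as stated by problem or answer, starting from the weights per 1144 g of glass.
Oxide-by-oxide delivered mass:
  SiO2: 231.5·0.5129 + 437.0·0.6313 = 394.6 g
  CaO: 231.5·0.4841 + 250.8·0.3027 = 188.0 g
  PbO: 253.5·0.9990 = 253.2 g
  Na2O: 264.1·0.4323 = 114.2 g
  MgO: 250.8·0.2172 + 437.0·0.3193 = 194.0 g
LOI: 264.1·0.5677 + 231.5·0.003000 + 250.8·0.4801 + 437.0·0.04940 + 253.5·0.001000 = 292.9 g
Net of LOI, the glass mass = 1437 − 292.9 = 1144 g (the oxide masses sum to this)
each wt % is 100 × oxide ÷ glass

Glass mass = 1144 g (batch 1437 − LOI 292.9).
Composition: SiO2 34.49%, CaO 16.43%, PbO 22.14%, Na2O 9.980%, MgO 16.96%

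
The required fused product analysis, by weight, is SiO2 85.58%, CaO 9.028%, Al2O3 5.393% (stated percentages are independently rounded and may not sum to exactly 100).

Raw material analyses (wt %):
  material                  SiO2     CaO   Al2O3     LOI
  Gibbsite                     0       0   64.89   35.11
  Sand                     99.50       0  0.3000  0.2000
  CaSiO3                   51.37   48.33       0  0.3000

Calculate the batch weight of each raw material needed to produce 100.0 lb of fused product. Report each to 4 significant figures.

Batch per 100.0 lb fused product:
  Gibbsite: 7.958 lb
  Sand: 76.37 lb
  CaSiO3: 18.68 lb
Total batch = 103.0 lb; LOI loss = 3.003 lb; yield = 97.08%

Working values are printed, rounded to 4 significant digits, on the page — the working math carries exact precision throughout. Each reported number takes just one rounding; all derived quantities, including yield, the totals, glass mass, ignition loss, three oxide percentages, are carried using the weight values on 100.0 lb of glass in full precision, exactly as shown in the problem or the answer.
Per-oxide target masses for 100.0 lb fused product:
  SiO2: 85.58% × 100.0 = 85.58 lb
  CaO: 9.028% × 100.0 = 9.028 lb
  Al2O3: 5.393% × 100.0 = 5.393 lb
Oxide-by-oxide audit using the reported weights, against the basis in use (oxide sums agree with the targets modulo rounding of the values):
  SiO2: 76.37·0.9950 + 18.68·0.5137 = 85.58 lb (target 85.58 lb)
  CaO: 18.68·0.4833 = 9.028 lb (target 9.028 lb)
  Al2O3: 7.958·0.6489 + 76.37·0.003000 = 5.393 lb (target 5.393 lb)
Consistency of the glass mass: batch Σ − ignition loss = 100.0 lb (summing oxide targets gives 100.0 lb; basis as stated: 100.0 lb — rounding explains the deltas).
Summing the batch: Σ batch = 103.0 lb; Σ batch·LOI gives LOI loss = 3.003 lb; yield = glass ÷ total batch = 97.08%.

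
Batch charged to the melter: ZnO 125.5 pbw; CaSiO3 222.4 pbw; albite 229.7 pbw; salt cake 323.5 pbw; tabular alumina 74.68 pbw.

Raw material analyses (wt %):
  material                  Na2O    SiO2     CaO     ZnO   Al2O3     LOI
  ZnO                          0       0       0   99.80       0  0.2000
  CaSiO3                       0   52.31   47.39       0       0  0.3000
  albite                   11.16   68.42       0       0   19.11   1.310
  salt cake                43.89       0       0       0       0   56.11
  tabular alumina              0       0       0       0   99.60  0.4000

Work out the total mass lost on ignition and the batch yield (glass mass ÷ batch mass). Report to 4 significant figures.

LOI loss = 185.7 pbw; glass = 790.0 pbw; yield = 80.96%

In-progress results are shown, rounded to four significant digits, across the worked steps. Full float precision is kept all the way through; exactly one rounding is applied to each reported result. The derived quantities, including glass mass, totals, the five compositions, yield, LOI, are carried using the weight values per 790.0 pbw of glass in full float precision exactly as shown in question or answer.
Each material's LOI contribution:
  ZnO: 125.5 × 0.002000 = 0.2510 pbw
  CaSiO3: 222.4 × 0.003000 = 0.6672 pbw
  albite: 229.7 × 0.01310 = 3.009 pbw
  salt cake: 323.5 × 0.5611 = 181.5 pbw
  tabular alumina: 74.68 × 0.004000 = 0.2987 pbw
Total LOI = 185.7 pbw
Glass = batch − LOI = 975.8 − 185.7 = 790.0 pbw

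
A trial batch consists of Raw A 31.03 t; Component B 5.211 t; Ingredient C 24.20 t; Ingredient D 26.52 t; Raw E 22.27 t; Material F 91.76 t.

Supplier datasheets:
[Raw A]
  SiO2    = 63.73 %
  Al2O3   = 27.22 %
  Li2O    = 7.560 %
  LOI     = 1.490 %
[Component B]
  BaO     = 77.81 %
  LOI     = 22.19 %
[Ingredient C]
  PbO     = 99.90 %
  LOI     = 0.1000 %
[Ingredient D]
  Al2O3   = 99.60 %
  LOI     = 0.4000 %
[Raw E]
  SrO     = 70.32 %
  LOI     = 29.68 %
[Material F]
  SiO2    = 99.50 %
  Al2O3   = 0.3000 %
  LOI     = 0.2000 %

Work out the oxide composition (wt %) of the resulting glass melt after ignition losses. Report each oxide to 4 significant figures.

All internal work maintains exact precision from first step to last — mid-chain values appear, rounded to four significant figures, on the page — every reported figure is rounded once only; all derived quantities, including yield, ignition loss, net glass mass, the six compositions, the totals, are rebuilt using the weight values at 192.4 t of glass at full precision, as quoted within the question or the answer.
Per-oxide mass from batch:
  SiO2: 31.03·0.6373 + 91.76·0.9950 = 111.1 t
  Al2O3: 31.03·0.2722 + 26.52·0.9960 + 91.76·0.003000 = 35.14 t
  PbO: 24.20·0.9990 = 24.18 t
  BaO: 5.211·0.7781 = 4.055 t
  Li2O: 31.03·0.07560 = 2.346 t
  SrO: 22.27·0.7032 = 15.66 t
LOI: 31.03·0.01490 + 5.211·0.2219 + 24.20·0.001000 + 26.52·0.004000 + 22.27·0.2968 + 91.76·0.002000 = 8.542 t
Glass mass = batch − LOI = 201.0 − 8.542 = 192.4 t (matching Σ of the oxides)
wt %: oxide over glass, times 100

Glass mass = 192.4 t (batch 201.0 − LOI 8.542).
Composition: SiO2 57.72%, Al2O3 18.26%, PbO 12.56%, BaO 2.107%, Li2O 1.219%, SrO 8.137%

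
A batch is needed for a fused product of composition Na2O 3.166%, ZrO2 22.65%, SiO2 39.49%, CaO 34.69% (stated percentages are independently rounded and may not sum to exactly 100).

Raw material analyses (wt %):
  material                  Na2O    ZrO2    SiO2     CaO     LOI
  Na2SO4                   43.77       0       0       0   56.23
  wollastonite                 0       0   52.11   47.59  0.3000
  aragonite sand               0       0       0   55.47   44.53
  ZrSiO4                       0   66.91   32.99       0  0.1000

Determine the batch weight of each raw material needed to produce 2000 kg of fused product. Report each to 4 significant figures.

Batch per 2000 kg fused product:
  Na2SO4: 144.7 kg
  wollastonite: 1087 kg
  aragonite sand: 318.2 kg
  ZrSiO4: 677.0 kg
Total batch = 2227 kg; LOI loss = 227.0 kg; yield = 89.81%

All internal work keeps exact precision in every operation; mid-chain values are shown rounded to four significant digits in the printout — every reported result receives exactly one rounding — the derived quantities (totals, yield, LOI, glass mass, the four compositions) are carried starting from the weights at 2000 kg of glass in full float precision, as set out in question or answer.
Target masses of each oxide per 2000 kg fused product:
  Na2O: 3.166% × 2000 = 63.32 kg
  ZrO2: 22.65% × 2000 = 453.0 kg
  SiO2: 39.49% × 2000 = 789.8 kg
  CaO: 34.69% × 2000 = 693.8 kg
Oxide-by-oxide audit with the batch weights as given, at the basis given (summed amounts equal target values given rounding of the digits):
  Na2O: 144.7·0.4377 = 63.34 kg (target 63.32 kg)
  ZrO2: 677.0·0.6691 = 453.0 kg (target 453.0 kg)
  SiO2: 1087·0.5211 + 677.0·0.3299 = 789.8 kg (target 789.8 kg)
  CaO: 1087·0.4759 + 318.2·0.5547 = 693.8 kg (target 693.8 kg)
Glass-mass closure: total charge less LOI = 2000 kg (targets for the oxides total 2000 kg; basis as stated: 2000 kg — differing by rounding only).
Summing the batch: Σ batch = 2227 kg; loss to ignition Σ batch·LOI = 227.0 kg; as yield: glass ÷ batch → 89.81%.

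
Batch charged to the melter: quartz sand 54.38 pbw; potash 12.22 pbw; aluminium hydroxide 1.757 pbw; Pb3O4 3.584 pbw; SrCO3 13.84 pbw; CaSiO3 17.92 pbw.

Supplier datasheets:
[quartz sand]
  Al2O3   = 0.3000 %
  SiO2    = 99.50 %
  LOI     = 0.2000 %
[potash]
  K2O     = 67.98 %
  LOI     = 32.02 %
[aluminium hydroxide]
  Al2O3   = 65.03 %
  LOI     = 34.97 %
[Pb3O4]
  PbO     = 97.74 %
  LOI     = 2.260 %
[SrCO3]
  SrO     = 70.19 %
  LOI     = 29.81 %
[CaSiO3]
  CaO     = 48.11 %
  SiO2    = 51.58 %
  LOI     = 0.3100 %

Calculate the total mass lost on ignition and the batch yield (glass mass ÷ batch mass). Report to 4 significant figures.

LOI loss = 8.898 pbw; glass = 94.80 pbw; yield = 91.42%

Mid-chain values are shown rounded off to 4 significant figures as written; all arithmetic holds exact precision at all times; every reported figure takes exactly one rounding; all derived quantities, including glass mass, ignition loss, the totals, yield, six oxide percentages, are recomputed from the batch weights at 94.80 pbw of glass in full precision as they appear in the problem or the answer.
Each material's LOI contribution:
  quartz sand: 54.38 × 0.002000 = 0.1088 pbw
  potash: 12.22 × 0.3202 = 3.913 pbw
  aluminium hydroxide: 1.757 × 0.3497 = 0.6144 pbw
  Pb3O4: 3.584 × 0.02260 = 0.08100 pbw
  SrCO3: 13.84 × 0.2981 = 4.126 pbw
  CaSiO3: 17.92 × 0.003100 = 0.05555 pbw
Total LOI = 8.898 pbw
Glass = batch − LOI = 103.7 − 8.898 = 94.80 pbw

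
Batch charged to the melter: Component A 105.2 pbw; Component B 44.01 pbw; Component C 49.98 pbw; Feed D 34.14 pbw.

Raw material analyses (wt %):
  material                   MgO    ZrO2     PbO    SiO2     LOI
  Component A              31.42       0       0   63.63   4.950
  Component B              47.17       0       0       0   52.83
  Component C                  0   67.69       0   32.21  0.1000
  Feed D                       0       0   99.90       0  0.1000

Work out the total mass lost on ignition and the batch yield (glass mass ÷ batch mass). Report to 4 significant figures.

LOI loss = 28.54 pbw; glass = 204.8 pbw; yield = 87.77%

Working values are displayed (rounded to 4 significant digits) in the printout. Every computation runs at full precision in all steps. A single rounding yields every reported value — all derived quantities (yield, the totals, glass mass, ignition loss, four oxide percentages) are recomputed at exact precision from the batch weights for 204.8 pbw of glass, as quoted within the problem or answer text.
Ignition loss by material:
  Component A: 105.2 × 0.04950 = 5.207 pbw
  Component B: 44.01 × 0.5283 = 23.25 pbw
  Component C: 49.98 × 0.001000 = 0.04998 pbw
  Feed D: 34.14 × 0.001000 = 0.03414 pbw
Total LOI = 28.54 pbw
Glass = batch − LOI = 233.3 − 28.54 = 204.8 pbw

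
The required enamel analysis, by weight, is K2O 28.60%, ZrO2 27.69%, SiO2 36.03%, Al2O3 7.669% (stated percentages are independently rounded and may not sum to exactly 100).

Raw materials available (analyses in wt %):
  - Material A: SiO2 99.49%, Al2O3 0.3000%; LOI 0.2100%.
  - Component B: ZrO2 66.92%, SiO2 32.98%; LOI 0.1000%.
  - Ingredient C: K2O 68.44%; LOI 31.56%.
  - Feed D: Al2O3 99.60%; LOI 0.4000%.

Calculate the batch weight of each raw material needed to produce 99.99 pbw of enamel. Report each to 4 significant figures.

In-progress results appear with 4-significant-figure rounding as written. The whole derivation runs at full float precision at each step. Exactly one rounding is applied to every reported figure; all derived quantities, including glass mass, the totals, four oxide percentages, the yield, ignition loss, are carried using the weight values at 99.99 pbw of glass at full float precision as they appear in either problem or answer.
Oxide mass targets, per 99.99 pbw enamel:
  K2O: 28.60% × 99.99 = 28.60 pbw
  ZrO2: 27.69% × 99.99 = 27.69 pbw
  SiO2: 36.03% × 99.99 = 36.03 pbw
  Al2O3: 7.669% × 99.99 = 7.668 pbw
Mass-balance tally per oxide per the reported batch figures, at the basis given (summed amounts equal target values up to rounding of the answer):
  K2O: 41.78·0.6844 = 28.59 pbw (target 28.60 pbw)
  ZrO2: 41.37·0.6692 = 27.68 pbw (target 27.69 pbw)
  SiO2: 22.50·0.9949 + 41.37·0.3298 = 36.03 pbw (target 36.03 pbw)
  Al2O3: 22.50·0.003000 + 7.631·0.9960 = 7.668 pbw (target 7.668 pbw)
Mass balance on the glass: batch total minus LOI = 99.98 pbw (the Σ of target masses is 99.98 pbw; basis as stated: 99.99 pbw — rounding explains the deltas).
Whole-batch sum: Σ batch = 113.3 pbw; loss to ignition Σ batch·LOI = 13.30 pbw; as yield: glass ÷ batch → 88.25%.

Batch per 99.99 pbw enamel:
  Material A: 22.50 pbw
  Component B: 41.37 pbw
  Ingredient C: 41.78 pbw
  Feed D: 7.631 pbw
Total batch = 113.3 pbw; LOI loss = 13.30 pbw; yield = 88.25%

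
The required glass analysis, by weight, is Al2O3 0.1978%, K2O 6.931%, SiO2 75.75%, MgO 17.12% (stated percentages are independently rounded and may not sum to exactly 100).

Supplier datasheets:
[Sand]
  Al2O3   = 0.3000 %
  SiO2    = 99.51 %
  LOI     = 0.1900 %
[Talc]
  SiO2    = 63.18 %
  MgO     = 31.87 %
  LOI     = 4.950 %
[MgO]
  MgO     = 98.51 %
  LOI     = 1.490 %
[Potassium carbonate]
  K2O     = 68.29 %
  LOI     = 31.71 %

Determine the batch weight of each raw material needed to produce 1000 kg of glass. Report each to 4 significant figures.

Batch per 1000 kg glass:
  Sand: 659.3 kg
  Talc: 160.5 kg
  MgO: 121.9 kg
  Potassium carbonate: 101.5 kg
Total batch = 1043 kg; LOI loss = 43.20 kg; yield = 95.86%

Each numeric step runs at full precision through every step. In-progress results are printed rounded to four significant figures alongside each step — a single rounding completes each reported result — derived quantities (ignition loss, yield, the totals, the four compositions, glass mass) are rebuilt starting from the weights per 1000 kg of glass in full float precision, as given in question or answer.
Per-oxide target masses for 1000 kg glass:
  Al2O3: 0.1978% × 1000 = 1.978 kg
  K2O: 6.931% × 1000 = 69.31 kg
  SiO2: 75.75% × 1000 = 757.5 kg
  MgO: 17.12% × 1000 = 171.2 kg
Checking each oxide sum given the weights on record, under the basis named above (target by target, the sums agree exact up to rounding of places):
  Al2O3: 659.3·0.003000 = 1.978 kg (target 1.978 kg)
  K2O: 101.5·0.6829 = 69.31 kg (target 69.31 kg)
  SiO2: 659.3·0.9951 + 160.5·0.6318 = 757.5 kg (target 757.5 kg)
  MgO: 160.5·0.3187 + 121.9·0.9851 = 171.2 kg (target 171.2 kg)
Glass-mass sanity pass: total charge less LOI = 1000 kg (the Σ of target masses is 1000 kg; versus the stated basis of 1000 kg — any gap is answer rounding).
Summing the batch: Σ batch = 1043 kg; Σ batch·LOI gives LOI loss = 43.20 kg; glass ÷ batch gives a yield of 95.86%.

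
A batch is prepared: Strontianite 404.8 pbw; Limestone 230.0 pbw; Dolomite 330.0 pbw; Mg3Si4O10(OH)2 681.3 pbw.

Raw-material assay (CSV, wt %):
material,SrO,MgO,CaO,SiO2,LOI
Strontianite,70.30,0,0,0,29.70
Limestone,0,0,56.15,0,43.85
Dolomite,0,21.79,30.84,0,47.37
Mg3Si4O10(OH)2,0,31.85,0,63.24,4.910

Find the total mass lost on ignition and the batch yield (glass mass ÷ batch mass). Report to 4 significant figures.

LOI loss = 410.9 pbw; glass = 1235 pbw; yield = 75.04%

Rounding to 4 significant digits applies to each intermediate as printed; full float precision is kept from start to finish. Every reported value takes a single rounding — derived quantities (four oxide percentages, the totals, ignition loss, yield, net glass mass) are carried from the batch weights for 1235 pbw of glass at exact precision, exactly as printed in question or answer.
Per-material ignition loss:
  Strontianite: 404.8 × 0.2970 = 120.2 pbw
  Limestone: 230.0 × 0.4385 = 100.9 pbw
  Dolomite: 330.0 × 0.4737 = 156.3 pbw
  Mg3Si4O10(OH)2: 681.3 × 0.04910 = 33.45 pbw
Total LOI = 410.9 pbw
Glass = batch − LOI = 1646 − 410.9 = 1235 pbw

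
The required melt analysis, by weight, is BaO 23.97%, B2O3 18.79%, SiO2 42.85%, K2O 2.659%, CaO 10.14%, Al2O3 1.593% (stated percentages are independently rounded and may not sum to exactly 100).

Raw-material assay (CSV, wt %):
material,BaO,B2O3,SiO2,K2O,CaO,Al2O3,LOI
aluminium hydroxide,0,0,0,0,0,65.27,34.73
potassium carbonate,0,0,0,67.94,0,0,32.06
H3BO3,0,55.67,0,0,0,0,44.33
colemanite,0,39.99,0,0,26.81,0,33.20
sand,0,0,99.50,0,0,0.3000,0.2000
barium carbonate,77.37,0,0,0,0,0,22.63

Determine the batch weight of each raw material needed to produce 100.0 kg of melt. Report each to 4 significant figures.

Batch per 100.0 kg melt:
  aluminium hydroxide: 2.243 kg
  potassium carbonate: 3.914 kg
  H3BO3: 6.584 kg
  colemanite: 37.82 kg
  sand: 43.07 kg
  barium carbonate: 30.98 kg
Total batch = 124.6 kg; LOI loss = 24.61 kg; yield = 80.25%

In-progress results are displayed rounded to 4 significant digits in the printout. The working math keeps full float precision at every stage — every reported number sees exactly one rounding; all derived quantities are rebuilt in exact precision (yield, ignition loss, six oxide percentages, net glass mass, the totals) using the weight values for 100.0 kg of glass, as written in problem or answer.
Target masses of each oxide per 100.0 kg melt:
  BaO: 23.97% × 100.0 = 23.97 kg
  B2O3: 18.79% × 100.0 = 18.79 kg
  SiO2: 42.85% × 100.0 = 42.85 kg
  K2O: 2.659% × 100.0 = 2.659 kg
  CaO: 10.14% × 100.0 = 10.14 kg
  Al2O3: 1.593% × 100.0 = 1.593 kg
Checking each oxide sum given the weights on record, versus the basis set out (oxide sums agree with the targets given rounding of the digits):
  BaO: 30.98·0.7737 = 23.97 kg (target 23.97 kg)
  B2O3: 6.584·0.5567 + 37.82·0.3999 = 18.79 kg (target 18.79 kg)
  SiO2: 43.07·0.9950 = 42.85 kg (target 42.85 kg)
  K2O: 3.914·0.6794 = 2.659 kg (target 2.659 kg)
  CaO: 37.82·0.2681 = 10.14 kg (target 10.14 kg)
  Al2O3: 2.243·0.6527 + 43.07·0.003000 = 1.593 kg (target 1.593 kg)
Auditing the glass mass value: total charge less LOI = 100.0 kg (targets for the oxides total 100.0 kg; with the basis standing at 100.0 kg — any gap is answer rounding).
Batch total: Σ batch = 124.6 kg; ignition loss, Σ(batch × LOI) = 24.61 kg; glass ÷ batch gives a yield of 80.25%.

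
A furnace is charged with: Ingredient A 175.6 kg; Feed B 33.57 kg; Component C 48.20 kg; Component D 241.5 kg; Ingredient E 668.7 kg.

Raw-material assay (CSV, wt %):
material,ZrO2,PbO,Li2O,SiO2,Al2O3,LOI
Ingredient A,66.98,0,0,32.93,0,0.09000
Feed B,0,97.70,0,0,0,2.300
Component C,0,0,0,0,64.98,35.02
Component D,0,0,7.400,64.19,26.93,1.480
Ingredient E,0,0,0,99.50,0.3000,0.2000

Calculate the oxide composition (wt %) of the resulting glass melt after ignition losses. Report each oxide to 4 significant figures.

Glass mass = 1145 kg (batch 1168 − LOI 22.72).
Composition: ZrO2 10.27%, PbO 2.865%, Li2O 1.561%, SiO2 76.71%, Al2O3 8.592%

Mid-chain values are printed, with 4-significant-figure rounding, in the working — all arithmetic carries full float precision all the way through; a single rounding yields each reported value. Derived quantities, including the five compositions, net glass mass, totals, LOI, yield, are re-derived from the weighed amounts for 1145 kg of glass at full precision, exactly as printed in either problem or answer.
What the batch supplies per oxide:
  ZrO2: 175.6·0.6698 = 117.6 kg
  PbO: 33.57·0.9770 = 32.80 kg
  Li2O: 241.5·0.07400 = 17.87 kg
  SiO2: 175.6·0.3293 + 241.5·0.6419 + 668.7·0.9950 = 878.2 kg
  Al2O3: 48.20·0.6498 + 241.5·0.2693 + 668.7·0.003000 = 98.36 kg
LOI: 175.6·9.000e-04 + 33.57·0.02300 + 48.20·0.3502 + 241.5·0.01480 + 668.7·0.002000 = 22.72 kg
Glass mass = batch − LOI = 1168 − 22.72 = 1145 kg (matching Σ of the oxides)
wt % = 100 × oxide mass / glass mass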